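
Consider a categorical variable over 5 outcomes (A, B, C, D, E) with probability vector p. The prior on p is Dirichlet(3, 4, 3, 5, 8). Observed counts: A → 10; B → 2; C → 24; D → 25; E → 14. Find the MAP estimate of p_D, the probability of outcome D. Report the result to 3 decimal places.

The posterior is Dirichlet(αᵢ + nᵢ) = Dirichlet(13, 6, 27, 30, 22).
For a Dirichlet(a₁,…,a_K) with all aᵢ > 1, the mode has j-th component (aⱼ − 1)/(Σaᵢ − K).
Here Σaᵢ = 98 and K = 5, so p_D = (30 − 1)/(98 − 5) = 29/93 ≈ 0.312.

MAP estimate of p_D = 0.312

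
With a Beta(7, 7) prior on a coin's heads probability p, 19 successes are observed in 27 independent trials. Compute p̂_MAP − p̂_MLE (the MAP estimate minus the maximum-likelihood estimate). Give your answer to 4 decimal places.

MAP − MLE = -0.0627

Posterior is Beta(26, 15); MAP = (26−1)/(41−2) = 25/39 ≈ 0.64103.
MLE ignores the prior: p̂_MLE = k/n = 19/27 ≈ 0.70370.
Difference = 25/39 − 19/27 = -22/351 ≈ -0.0627.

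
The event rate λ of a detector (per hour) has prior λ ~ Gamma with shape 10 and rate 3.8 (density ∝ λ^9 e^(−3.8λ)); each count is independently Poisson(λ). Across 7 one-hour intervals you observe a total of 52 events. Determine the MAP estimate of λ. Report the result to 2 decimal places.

Σxᵢ = 52, n = 7.
Posterior ∝ λ^9e^(−3.8λ) · λ^52e^(−7λ) = λ^61e^(−10.8λ), i.e. Gamma(shape=62, rate=10.8).
The mode of a Gamma(a, b) with a ≥ 1 (shape–rate) is (a−1)/b = 61/10.8 ≈ 5.65.

λ̂_MAP = 5.65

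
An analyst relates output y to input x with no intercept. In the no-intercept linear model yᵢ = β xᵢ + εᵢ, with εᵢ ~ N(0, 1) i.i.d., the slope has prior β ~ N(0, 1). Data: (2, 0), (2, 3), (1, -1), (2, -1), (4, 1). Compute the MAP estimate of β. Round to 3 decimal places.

β̂_MAP = 0.233

log p(β | y) = −Σ(yᵢ − βxᵢ)²/(2·1) − β²/(2·1) + const.
Setting the derivative to zero: Σxᵢ(yᵢ − βxᵢ)/1 − β/1 = 0, so β = Σxᵢyᵢ / (Σxᵢ² + σ²/τ²).
Σxᵢyᵢ = 2·0 + 2·3 + 1·(-1) + 2·(-1) + 4·1 = 7; Σxᵢ² = 29; σ²/τ² = 1.
β̂_MAP = 7 / (29 + 1) = 7/30 ≈ 0.233.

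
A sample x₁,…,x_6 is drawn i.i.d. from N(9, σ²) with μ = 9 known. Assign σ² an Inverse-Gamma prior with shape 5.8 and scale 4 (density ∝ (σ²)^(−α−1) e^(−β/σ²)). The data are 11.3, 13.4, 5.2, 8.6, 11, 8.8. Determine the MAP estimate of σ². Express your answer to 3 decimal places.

Sum of squared deviations about the known mean: SS = (11.3−9)² + (13.4−9)² + (5.2−9)² + (8.6−9)² + (11−9)² + (8.8−9)² = 43.29.
The Normal likelihood contributes (σ²)^(−n/2) exp(−SS/(2σ²)), so the posterior is Inverse-Gamma(α + n/2, β + SS/2) = Inverse-Gamma(8.8, 25.645).
The mode of Inverse-Gamma(a, b) is b/(a+1) = 25.645/9.8 ≈ 2.617.

σ̂²_MAP = 2.617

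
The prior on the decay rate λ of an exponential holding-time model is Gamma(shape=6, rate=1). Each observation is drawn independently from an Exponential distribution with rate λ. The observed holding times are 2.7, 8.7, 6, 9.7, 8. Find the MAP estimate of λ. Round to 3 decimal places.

The Exponential(rate=λ) likelihood is ∝ λ^n e^(−λΣtᵢ). Here n = 5 and Σtᵢ = 2.7 + 8.7 + 6 + 9.7 + 8 = 35.1.
Posterior ∝ λ^5e^(−1λ) · λ^5e^(−35.1λ) = λ^10e^(−36.1λ), i.e. Gamma(11, 36.1).
Mode = (a−1)/b = 10/36.1 ≈ 0.277.

λ̂_MAP = 0.277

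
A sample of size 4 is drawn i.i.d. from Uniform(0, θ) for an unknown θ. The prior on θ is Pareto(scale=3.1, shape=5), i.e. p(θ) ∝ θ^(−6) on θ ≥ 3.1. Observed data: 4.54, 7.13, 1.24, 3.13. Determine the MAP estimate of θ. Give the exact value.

The Uniform(0, θ) likelihood is θ^(−n) for θ ≥ max(xᵢ), zero otherwise. Here max(xᵢ) = 7.13.
Posterior ∝ θ^(−6) · θ^(−4) = θ^(−10) on θ ≥ max(3.1, 7.13) = 7.13.
This density is strictly decreasing in θ, so the posterior mode lies at the lower boundary of the support.

θ̂_MAP = 7.13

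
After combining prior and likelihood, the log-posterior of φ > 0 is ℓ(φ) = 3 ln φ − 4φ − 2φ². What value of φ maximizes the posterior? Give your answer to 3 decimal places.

φ̂_MAP = 0.500

ℓ'(φ) = 3/φ − 4 − 4φ. Setting this to zero and multiplying by φ: 4φ² + 4φ − 3 = 0.
φ = (−4 + √(4² + 4·4·3)) / (2·4) = (−4 + √64) / 8 = (−4 + 8)/8 = 1/2.
ℓ''(φ) = −3/φ² − 4 < 0, confirming a maximum.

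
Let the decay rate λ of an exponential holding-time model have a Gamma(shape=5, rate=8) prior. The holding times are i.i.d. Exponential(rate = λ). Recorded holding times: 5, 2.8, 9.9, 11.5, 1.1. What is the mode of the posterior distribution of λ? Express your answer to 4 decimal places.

The Exponential(rate=λ) likelihood is ∝ λ^n e^(−λΣtᵢ). Here n = 5 and Σtᵢ = 5 + 2.8 + 9.9 + 11.5 + 1.1 = 30.3.
Posterior ∝ λ^4e^(−8λ) · λ^5e^(−30.3λ) = λ^9e^(−38.3λ), i.e. Gamma(10, 38.3).
Mode = (a−1)/b = 9/38.3 ≈ 0.2350.

λ̂_MAP = 0.2350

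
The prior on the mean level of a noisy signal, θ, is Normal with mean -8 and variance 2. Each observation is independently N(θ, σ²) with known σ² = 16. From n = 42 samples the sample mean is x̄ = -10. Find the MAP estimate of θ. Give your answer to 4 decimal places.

θ̂_MAP = -9.6800

n = 42, x̄ = -10.
For a Normal prior and Normal likelihood with known variance, the posterior is Normal; its mode equals its mean, the precision-weighted average.
Prior precision 1/σ₀² = 1/2 = 0.5; data precision n/σ² = 42/16 = 2.625.
θ̂ = (0.5·(-8) + 2.625·(-10)) / (0.5 + 2.625) = (-30.25)/3.125 = -9.6800.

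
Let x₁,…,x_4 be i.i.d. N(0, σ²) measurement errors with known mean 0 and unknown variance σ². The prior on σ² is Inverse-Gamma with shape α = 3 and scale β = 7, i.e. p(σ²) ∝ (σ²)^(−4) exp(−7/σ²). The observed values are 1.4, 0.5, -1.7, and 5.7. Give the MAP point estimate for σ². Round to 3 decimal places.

σ̂²_MAP = 4.299

Sum of squared deviations about the known mean: SS = (1.4−0)² + (0.5−0)² + (-1.7−0)² + (5.7−0)² = 37.59.
The Normal likelihood contributes (σ²)^(−n/2) exp(−SS/(2σ²)), so the posterior is Inverse-Gamma(α + n/2, β + SS/2) = Inverse-Gamma(5, 25.795).
The mode of Inverse-Gamma(a, b) is b/(a+1) = 25.795/6 ≈ 4.299.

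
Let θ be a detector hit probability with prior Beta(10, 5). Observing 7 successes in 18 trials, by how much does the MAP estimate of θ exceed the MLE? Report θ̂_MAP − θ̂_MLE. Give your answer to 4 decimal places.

MAP − MLE = 0.1272

Posterior is Beta(17, 16); MAP = (17−1)/(33−2) = 16/31 ≈ 0.51613.
MLE ignores the prior: θ̂_MLE = k/n = 7/18 ≈ 0.38889.
Difference = 16/31 − 7/18 = 71/558 ≈ 0.1272.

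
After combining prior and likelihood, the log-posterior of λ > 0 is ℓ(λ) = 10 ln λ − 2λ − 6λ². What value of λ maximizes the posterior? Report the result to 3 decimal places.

ℓ'(λ) = 10/λ − 2 − 12λ. Setting this to zero and multiplying by λ: 12λ² + 2λ − 10 = 0.
λ = (−2 + √(2² + 4·12·10)) / (2·12) = (−2 + √484) / 24 = (−2 + 22)/24 = 5/6.
ℓ''(λ) = −10/λ² − 12 < 0, confirming a maximum.

λ̂_MAP = 0.833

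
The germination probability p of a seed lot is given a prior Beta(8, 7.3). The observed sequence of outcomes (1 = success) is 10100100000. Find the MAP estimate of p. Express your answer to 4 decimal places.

p̂_MAP = 0.4115

Prior: Beta(8, 7.3).
Data: 3 successes in 11 trials (from the sequence). The binomial likelihood contributes p^3(1−p)^8, so the posterior is Beta(8+3, 7.3+8) = Beta(11, 15.3).
For Beta(a, b) with a, b > 1 the mode is (a−1)/(a+b−2) = 10/24.3 ≈ 0.4115.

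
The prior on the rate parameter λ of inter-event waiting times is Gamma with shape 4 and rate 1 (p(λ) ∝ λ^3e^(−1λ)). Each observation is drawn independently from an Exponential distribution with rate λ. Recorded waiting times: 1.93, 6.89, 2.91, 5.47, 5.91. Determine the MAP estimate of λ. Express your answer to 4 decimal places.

λ̂_MAP = 0.3318

The Exponential(rate=λ) likelihood is ∝ λ^n e^(−λΣtᵢ). Here n = 5 and Σtᵢ = 1.93 + 6.89 + 2.91 + 5.47 + 5.91 = 23.11.
Posterior ∝ λ^3e^(−1λ) · λ^5e^(−23.11λ) = λ^8e^(−24.11λ), i.e. Gamma(9, 24.11).
Mode = (a−1)/b = 8/24.11 ≈ 0.3318.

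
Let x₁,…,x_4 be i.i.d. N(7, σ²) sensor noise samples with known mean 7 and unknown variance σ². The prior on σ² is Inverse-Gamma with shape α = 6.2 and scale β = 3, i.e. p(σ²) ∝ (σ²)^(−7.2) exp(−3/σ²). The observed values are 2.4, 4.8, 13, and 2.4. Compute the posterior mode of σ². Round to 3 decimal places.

σ̂²_MAP = 4.846

Sum of squared deviations about the known mean: SS = (2.4−7)² + (4.8−7)² + (13−7)² + (2.4−7)² = 83.16.
The Normal likelihood contributes (σ²)^(−n/2) exp(−SS/(2σ²)), so the posterior is Inverse-Gamma(α + n/2, β + SS/2) = Inverse-Gamma(8.2, 44.58).
The mode of Inverse-Gamma(a, b) is b/(a+1) = 44.58/9.2 ≈ 4.846.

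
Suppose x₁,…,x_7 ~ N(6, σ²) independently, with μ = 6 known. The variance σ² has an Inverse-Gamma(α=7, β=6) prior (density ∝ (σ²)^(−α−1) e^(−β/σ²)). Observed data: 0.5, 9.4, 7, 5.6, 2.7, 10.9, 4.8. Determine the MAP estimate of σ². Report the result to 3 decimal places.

σ̂²_MAP = 3.970

Sum of squared deviations about the known mean: SS = (0.5−6)² + (9.4−6)² + (7−6)² + (5.6−6)² + (2.7−6)² + (10.9−6)² + (4.8−6)² = 79.31.
The Normal likelihood contributes (σ²)^(−n/2) exp(−SS/(2σ²)), so the posterior is Inverse-Gamma(α + n/2, β + SS/2) = Inverse-Gamma(10.5, 45.655).
The mode of Inverse-Gamma(a, b) is b/(a+1) = 45.655/11.5 ≈ 3.970.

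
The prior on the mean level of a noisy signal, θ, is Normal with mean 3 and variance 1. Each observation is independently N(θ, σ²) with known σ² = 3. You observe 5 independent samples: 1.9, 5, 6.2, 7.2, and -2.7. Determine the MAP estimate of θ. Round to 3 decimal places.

θ̂_MAP = 3.325

n = 5; x̄ = (1.9 + 5 + 6.2 + 7.2 + (-2.7))/5 = 17.6/5 = 3.52.
For a Normal prior and Normal likelihood with known variance, the posterior is Normal; its mode equals its mean, the precision-weighted average.
Prior precision 1/σ₀² = 1/1 = 1; data precision n/σ² = 5/3.
θ̂ = (1·3 + (5/3)·3.52) / (1 + 5/3) = (133/15)/(8/3) = 3.325.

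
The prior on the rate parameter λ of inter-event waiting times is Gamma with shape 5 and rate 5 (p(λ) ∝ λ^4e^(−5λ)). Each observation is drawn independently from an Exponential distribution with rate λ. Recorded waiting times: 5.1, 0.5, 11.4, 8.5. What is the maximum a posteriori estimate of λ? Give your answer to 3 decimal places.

The Exponential(rate=λ) likelihood is ∝ λ^n e^(−λΣtᵢ). Here n = 4 and Σtᵢ = 5.1 + 0.5 + 11.4 + 8.5 = 25.5.
Posterior ∝ λ^4e^(−5λ) · λ^4e^(−25.5λ) = λ^8e^(−30.5λ), i.e. Gamma(9, 30.5).
Mode = (a−1)/b = 8/30.5 ≈ 0.262.

λ̂_MAP = 0.262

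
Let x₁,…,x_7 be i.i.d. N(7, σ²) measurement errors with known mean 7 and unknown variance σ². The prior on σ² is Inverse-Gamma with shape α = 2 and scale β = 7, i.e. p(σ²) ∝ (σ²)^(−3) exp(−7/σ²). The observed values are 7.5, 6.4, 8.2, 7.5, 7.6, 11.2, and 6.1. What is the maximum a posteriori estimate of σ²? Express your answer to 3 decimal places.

Sum of squared deviations about the known mean: SS = (7.5−7)² + (6.4−7)² + (8.2−7)² + (7.5−7)² + (7.6−7)² + (11.2−7)² + (6.1−7)² = 21.11.
The Normal likelihood contributes (σ²)^(−n/2) exp(−SS/(2σ²)), so the posterior is Inverse-Gamma(α + n/2, β + SS/2) = Inverse-Gamma(5.5, 17.555).
The mode of Inverse-Gamma(a, b) is b/(a+1) = 17.555/6.5 ≈ 2.701.

σ̂²_MAP = 2.701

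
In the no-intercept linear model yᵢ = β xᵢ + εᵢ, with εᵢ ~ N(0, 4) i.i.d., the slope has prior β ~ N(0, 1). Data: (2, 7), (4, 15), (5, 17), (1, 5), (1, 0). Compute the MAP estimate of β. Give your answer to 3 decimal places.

log p(β | y) = −Σ(yᵢ − βxᵢ)²/(2·4) − β²/(2·1) + const.
Setting the derivative to zero: Σxᵢ(yᵢ − βxᵢ)/4 − β/1 = 0, so β = Σxᵢyᵢ / (Σxᵢ² + σ²/τ²).
Σxᵢyᵢ = 2·7 + 4·15 + 5·17 + 1·5 + 1·0 = 164; Σxᵢ² = 47; σ²/τ² = 4.
β̂_MAP = 164 / (47 + 4) = 164/51 ≈ 3.216.

β̂_MAP = 3.216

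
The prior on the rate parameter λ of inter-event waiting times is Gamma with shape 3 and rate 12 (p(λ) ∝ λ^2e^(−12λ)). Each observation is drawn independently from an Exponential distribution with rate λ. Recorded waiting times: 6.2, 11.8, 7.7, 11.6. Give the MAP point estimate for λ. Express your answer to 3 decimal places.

λ̂_MAP = 0.122

The Exponential(rate=λ) likelihood is ∝ λ^n e^(−λΣtᵢ). Here n = 4 and Σtᵢ = 6.2 + 11.8 + 7.7 + 11.6 = 37.3.
Posterior ∝ λ^2e^(−12λ) · λ^4e^(−37.3λ) = λ^6e^(−49.3λ), i.e. Gamma(7, 49.3).
Mode = (a−1)/b = 6/49.3 ≈ 0.122.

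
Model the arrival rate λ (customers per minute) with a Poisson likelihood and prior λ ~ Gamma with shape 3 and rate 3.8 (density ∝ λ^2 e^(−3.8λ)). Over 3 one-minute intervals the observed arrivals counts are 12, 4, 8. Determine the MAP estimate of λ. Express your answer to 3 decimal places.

λ̂_MAP = 3.824

Σxᵢ = 12+4+8 = 24, with n = 3.
Posterior ∝ λ^2e^(−3.8λ) · λ^24e^(−3λ) = λ^26e^(−6.8λ), i.e. Gamma(shape=27, rate=6.8).
The mode of a Gamma(a, b) with a ≥ 1 (shape–rate) is (a−1)/b = 26/6.8 ≈ 3.824.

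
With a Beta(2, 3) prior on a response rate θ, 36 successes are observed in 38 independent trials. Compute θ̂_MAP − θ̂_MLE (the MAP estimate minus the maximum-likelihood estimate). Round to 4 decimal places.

Posterior is Beta(38, 5); MAP = (38−1)/(43−2) = 37/41 ≈ 0.90244.
MLE ignores the prior: θ̂_MLE = k/n = 36/38 ≈ 0.94737.
Difference = 37/41 − 36/38 = -35/779 ≈ -0.0449.

MAP − MLE = -0.0449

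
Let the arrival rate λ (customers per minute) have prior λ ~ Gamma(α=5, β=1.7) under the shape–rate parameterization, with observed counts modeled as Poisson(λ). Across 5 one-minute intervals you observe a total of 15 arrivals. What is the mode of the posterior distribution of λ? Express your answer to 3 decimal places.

λ̂_MAP = 2.836

Σxᵢ = 15, n = 5.
Posterior ∝ λ^4e^(−1.7λ) · λ^15e^(−5λ) = λ^19e^(−6.7λ), i.e. Gamma(shape=20, rate=6.7).
The mode of a Gamma(a, b) with a ≥ 1 (shape–rate) is (a−1)/b = 19/6.7 ≈ 2.836.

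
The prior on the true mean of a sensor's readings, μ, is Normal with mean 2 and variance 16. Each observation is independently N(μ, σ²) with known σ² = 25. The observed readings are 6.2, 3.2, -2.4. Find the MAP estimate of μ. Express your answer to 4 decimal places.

n = 3; x̄ = (6.2 + 3.2 + (-2.4))/3 = 7/3 = 7/3 ≈ 2.3333.
For a Normal prior and Normal likelihood with known variance, the posterior is Normal; its mode equals its mean, the precision-weighted average.
Prior precision 1/σ₀² = 1/16 = 0.0625; data precision n/σ² = 3/25 = 0.12.
μ̂ = (0.0625·2 + 0.12·(7/3)) / (0.0625 + 0.12) = 0.405/0.1825 = 162/73 ≈ 2.2192.

μ̂_MAP = 2.2192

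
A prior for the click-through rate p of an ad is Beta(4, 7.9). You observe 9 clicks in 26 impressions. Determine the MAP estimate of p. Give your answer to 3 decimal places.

Prior: Beta(4, 7.9).
Data: 9 successes in 26 trials. The binomial likelihood contributes p^9(1−p)^17, so the posterior is Beta(4+9, 7.9+17) = Beta(13, 24.9).
For Beta(a, b) with a, b > 1 the mode is (a−1)/(a+b−2) = 12/35.9 ≈ 0.334.

p̂_MAP = 0.334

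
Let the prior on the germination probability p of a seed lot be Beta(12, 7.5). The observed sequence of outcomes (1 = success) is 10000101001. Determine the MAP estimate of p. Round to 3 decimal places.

p̂_MAP = 0.526

Prior: Beta(12, 7.5).
Data: 4 successes in 11 trials (from the sequence). The binomial likelihood contributes p^4(1−p)^7, so the posterior is Beta(12+4, 7.5+7) = Beta(16, 14.5).
For Beta(a, b) with a, b > 1 the mode is (a−1)/(a+b−2) = 15/28.5 ≈ 0.526.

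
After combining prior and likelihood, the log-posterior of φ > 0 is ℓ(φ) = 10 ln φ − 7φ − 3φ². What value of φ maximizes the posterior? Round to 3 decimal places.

φ̂_MAP = 0.833

ℓ'(φ) = 10/φ − 7 − 6φ. Setting this to zero and multiplying by φ: 6φ² + 7φ − 10 = 0.
φ = (−7 + √(7² + 4·6·10)) / (2·6) = (−7 + √289) / 12 = (−7 + 17)/12 = 5/6.
ℓ''(φ) = −10/φ² − 6 < 0, confirming a maximum.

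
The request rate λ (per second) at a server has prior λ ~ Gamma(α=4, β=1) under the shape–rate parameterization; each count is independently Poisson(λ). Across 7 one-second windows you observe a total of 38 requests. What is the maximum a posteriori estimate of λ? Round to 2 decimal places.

Σxᵢ = 38, n = 7.
Posterior ∝ λ^3e^(−1λ) · λ^38e^(−7λ) = λ^41e^(−8λ), i.e. Gamma(shape=42, rate=8).
The mode of a Gamma(a, b) with a ≥ 1 (shape–rate) is (a−1)/b = 41/8 ≈ 5.13.

λ̂_MAP = 5.13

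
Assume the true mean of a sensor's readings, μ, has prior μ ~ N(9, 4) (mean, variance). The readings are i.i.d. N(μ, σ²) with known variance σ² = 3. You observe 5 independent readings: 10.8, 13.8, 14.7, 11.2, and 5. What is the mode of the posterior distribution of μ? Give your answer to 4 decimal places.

μ̂_MAP = 10.8261

n = 5; x̄ = (10.8 + 13.8 + 14.7 + 11.2 + 5)/5 = 55.5/5 = 11.1.
For a Normal prior and Normal likelihood with known variance, the posterior is Normal; its mode equals its mean, the precision-weighted average.
Prior precision 1/σ₀² = 1/4 = 0.25; data precision n/σ² = 5/3.
μ̂ = (0.25·9 + (5/3)·11.1) / (0.25 + 5/3) = 20.75/(23/12) = 249/23 ≈ 10.8261.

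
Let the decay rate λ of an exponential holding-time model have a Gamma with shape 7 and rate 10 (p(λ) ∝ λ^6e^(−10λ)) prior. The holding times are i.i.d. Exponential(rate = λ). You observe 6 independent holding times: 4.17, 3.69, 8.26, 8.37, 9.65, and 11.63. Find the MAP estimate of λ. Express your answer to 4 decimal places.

The Exponential(rate=λ) likelihood is ∝ λ^n e^(−λΣtᵢ). Here n = 6 and Σtᵢ = 4.17 + 3.69 + 8.26 + 8.37 + 9.65 + 11.63 = 45.77.
Posterior ∝ λ^6e^(−10λ) · λ^6e^(−45.77λ) = λ^12e^(−55.77λ), i.e. Gamma(13, 55.77).
Mode = (a−1)/b = 12/55.77 ≈ 0.2152.

λ̂_MAP = 0.2152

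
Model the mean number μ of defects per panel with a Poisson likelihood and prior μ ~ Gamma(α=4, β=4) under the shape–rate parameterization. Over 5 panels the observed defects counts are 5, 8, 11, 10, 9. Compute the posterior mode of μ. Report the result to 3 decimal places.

Σxᵢ = 5+8+11+10+9 = 43, with n = 5.
Posterior ∝ μ^3e^(−4μ) · μ^43e^(−5μ) = μ^46e^(−9μ), i.e. Gamma(shape=47, rate=9).
The mode of a Gamma(a, b) with a ≥ 1 (shape–rate) is (a−1)/b = 46/9 ≈ 5.111.

μ̂_MAP = 5.111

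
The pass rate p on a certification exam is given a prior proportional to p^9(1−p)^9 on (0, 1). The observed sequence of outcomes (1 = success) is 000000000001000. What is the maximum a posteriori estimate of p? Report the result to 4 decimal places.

The prior density ∝ p^9(1−p)^9 is the kernel of Beta(10, 10).
Data: 1 success in 15 trials (from the sequence). The binomial likelihood contributes p(1−p)^14, so the posterior is Beta(10+1, 10+14) = Beta(11, 24).
For Beta(a, b) with a, b > 1 the mode is (a−1)/(a+b−2) = 10/33 ≈ 0.3030.

p̂_MAP = 0.3030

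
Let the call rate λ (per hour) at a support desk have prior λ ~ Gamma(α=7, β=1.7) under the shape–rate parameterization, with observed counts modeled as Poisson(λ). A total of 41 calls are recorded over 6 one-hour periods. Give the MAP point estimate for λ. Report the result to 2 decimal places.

λ̂_MAP = 6.10

Σxᵢ = 41, n = 6.
Posterior ∝ λ^6e^(−1.7λ) · λ^41e^(−6λ) = λ^47e^(−7.7λ), i.e. Gamma(shape=48, rate=7.7).
The mode of a Gamma(a, b) with a ≥ 1 (shape–rate) is (a−1)/b = 47/7.7 ≈ 6.10.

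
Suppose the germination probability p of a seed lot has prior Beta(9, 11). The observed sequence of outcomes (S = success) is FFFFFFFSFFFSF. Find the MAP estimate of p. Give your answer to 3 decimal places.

p̂_MAP = 0.323

Prior: Beta(9, 11).
Data: 2 successes in 13 trials (from the sequence). The binomial likelihood contributes p^2(1−p)^11, so the posterior is Beta(9+2, 11+11) = Beta(11, 22).
For Beta(a, b) with a, b > 1 the mode is (a−1)/(a+b−2) = 10/31 ≈ 0.323.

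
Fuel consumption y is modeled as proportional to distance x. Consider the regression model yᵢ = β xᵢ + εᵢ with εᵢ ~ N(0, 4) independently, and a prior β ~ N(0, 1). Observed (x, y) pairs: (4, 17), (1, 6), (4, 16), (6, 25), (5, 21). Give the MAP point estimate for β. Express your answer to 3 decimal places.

log p(β | y) = −Σ(yᵢ − βxᵢ)²/(2·4) − β²/(2·1) + const.
Setting the derivative to zero: Σxᵢ(yᵢ − βxᵢ)/4 − β/1 = 0, so β = Σxᵢyᵢ / (Σxᵢ² + σ²/τ²).
Σxᵢyᵢ = 4·17 + 1·6 + 4·16 + 6·25 + 5·21 = 393; Σxᵢ² = 94; σ²/τ² = 4.
β̂_MAP = 393 / (94 + 4) = 393/98 ≈ 4.010.

β̂_MAP = 4.010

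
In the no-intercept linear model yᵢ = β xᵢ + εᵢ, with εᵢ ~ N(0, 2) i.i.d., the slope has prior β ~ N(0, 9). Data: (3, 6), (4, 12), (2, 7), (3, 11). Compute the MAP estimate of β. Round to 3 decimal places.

β̂_MAP = 2.956

log p(β | y) = −Σ(yᵢ − βxᵢ)²/(2·2) − β²/(2·9) + const.
Setting the derivative to zero: Σxᵢ(yᵢ − βxᵢ)/2 − β/9 = 0, so β = Σxᵢyᵢ / (Σxᵢ² + σ²/τ²).
Σxᵢyᵢ = 3·6 + 4·12 + 2·7 + 3·11 = 113; Σxᵢ² = 38; σ²/τ² = 2/9.
β̂_MAP = 113 / (38 + 2/9) = 113/(344/9) = 1017/344 ≈ 2.956.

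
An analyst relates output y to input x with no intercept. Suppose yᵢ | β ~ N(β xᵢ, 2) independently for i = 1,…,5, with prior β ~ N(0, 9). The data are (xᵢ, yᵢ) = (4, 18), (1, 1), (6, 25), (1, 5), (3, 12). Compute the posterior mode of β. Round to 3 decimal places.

β̂_MAP = 4.176

log p(β | y) = −Σ(yᵢ − βxᵢ)²/(2·2) − β²/(2·9) + const.
Setting the derivative to zero: Σxᵢ(yᵢ − βxᵢ)/2 − β/9 = 0, so β = Σxᵢyᵢ / (Σxᵢ² + σ²/τ²).
Σxᵢyᵢ = 4·18 + 1·1 + 6·25 + 1·5 + 3·12 = 264; Σxᵢ² = 63; σ²/τ² = 2/9.
β̂_MAP = 264 / (63 + 2/9) = 264/(569/9) = 2376/569 ≈ 4.176.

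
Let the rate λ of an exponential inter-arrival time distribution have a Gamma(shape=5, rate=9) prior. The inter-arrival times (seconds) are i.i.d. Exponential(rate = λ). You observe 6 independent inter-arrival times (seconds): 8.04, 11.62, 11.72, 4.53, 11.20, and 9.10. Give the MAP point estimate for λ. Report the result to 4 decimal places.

The Exponential(rate=λ) likelihood is ∝ λ^n e^(−λΣtᵢ). Here n = 6 and Σtᵢ = 8.04 + 11.62 + 11.72 + 4.53 + 11.20 + 9.10 = 56.21.
Posterior ∝ λ^4e^(−9λ) · λ^6e^(−56.21λ) = λ^10e^(−65.21λ), i.e. Gamma(11, 65.21).
Mode = (a−1)/b = 10/65.21 ≈ 0.1534.

λ̂_MAP = 0.1534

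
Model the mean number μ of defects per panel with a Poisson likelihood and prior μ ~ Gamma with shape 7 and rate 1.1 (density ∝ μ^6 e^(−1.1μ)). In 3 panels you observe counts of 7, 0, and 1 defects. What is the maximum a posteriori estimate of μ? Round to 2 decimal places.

Σxᵢ = 7+0+1 = 8, with n = 3.
Posterior ∝ μ^6e^(−1.1μ) · μ^8e^(−3μ) = μ^14e^(−4.1μ), i.e. Gamma(shape=15, rate=4.1).
The mode of a Gamma(a, b) with a ≥ 1 (shape–rate) is (a−1)/b = 14/4.1 ≈ 3.41.

μ̂_MAP = 3.41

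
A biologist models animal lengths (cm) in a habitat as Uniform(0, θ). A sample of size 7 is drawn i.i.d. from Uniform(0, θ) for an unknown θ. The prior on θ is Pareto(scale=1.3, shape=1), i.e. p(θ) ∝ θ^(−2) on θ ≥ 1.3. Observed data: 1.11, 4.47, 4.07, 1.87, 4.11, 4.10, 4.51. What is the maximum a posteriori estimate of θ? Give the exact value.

θ̂_MAP = 4.51

The Uniform(0, θ) likelihood is θ^(−n) for θ ≥ max(xᵢ), zero otherwise. Here max(xᵢ) = 4.51.
Posterior ∝ θ^(−2) · θ^(−7) = θ^(−9) on θ ≥ max(1.3, 4.51) = 4.51.
This density is strictly decreasing in θ, so the posterior mode lies at the lower boundary of the support.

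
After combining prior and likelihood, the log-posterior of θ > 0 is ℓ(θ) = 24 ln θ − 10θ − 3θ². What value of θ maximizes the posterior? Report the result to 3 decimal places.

θ̂_MAP = 1.333

ℓ'(θ) = 24/θ − 10 − 6θ. Setting this to zero and multiplying by θ: 6θ² + 10θ − 24 = 0.
θ = (−10 + √(10² + 4·6·24)) / (2·6) = (−10 + √676) / 12 = (−10 + 26)/12 = 4/3.
ℓ''(θ) = −24/θ² − 6 < 0, confirming a maximum.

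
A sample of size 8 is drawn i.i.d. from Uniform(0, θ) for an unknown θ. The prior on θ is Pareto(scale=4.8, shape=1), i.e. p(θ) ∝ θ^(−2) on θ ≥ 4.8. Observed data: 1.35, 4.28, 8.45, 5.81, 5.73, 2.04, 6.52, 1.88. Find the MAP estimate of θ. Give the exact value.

The Uniform(0, θ) likelihood is θ^(−n) for θ ≥ max(xᵢ), zero otherwise. Here max(xᵢ) = 8.45.
Posterior ∝ θ^(−2) · θ^(−8) = θ^(−10) on θ ≥ max(4.8, 8.45) = 8.45.
This density is strictly decreasing in θ, so the posterior mode lies at the lower boundary of the support.

θ̂_MAP = 8.45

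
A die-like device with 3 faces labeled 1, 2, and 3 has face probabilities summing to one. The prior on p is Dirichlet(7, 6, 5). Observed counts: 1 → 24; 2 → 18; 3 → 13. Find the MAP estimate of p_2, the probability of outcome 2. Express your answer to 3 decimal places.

MAP estimate: 0.329

The posterior is Dirichlet(αᵢ + nᵢ) = Dirichlet(31, 24, 18).
For a Dirichlet(a₁,…,a_K) with all aᵢ > 1, the mode has j-th component (aⱼ − 1)/(Σaᵢ − K).
Here Σaᵢ = 73 and K = 3, so p_2 = (24 − 1)/(73 − 3) = 23/70 ≈ 0.329.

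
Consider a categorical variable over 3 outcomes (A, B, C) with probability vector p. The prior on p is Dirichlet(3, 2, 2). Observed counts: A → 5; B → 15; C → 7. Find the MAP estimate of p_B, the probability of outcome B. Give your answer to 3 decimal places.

The posterior is Dirichlet(αᵢ + nᵢ) = Dirichlet(8, 17, 9).
For a Dirichlet(a₁,…,a_K) with all aᵢ > 1, the mode has j-th component (aⱼ − 1)/(Σaᵢ − K).
Here Σaᵢ = 34 and K = 3, so p_B = (17 − 1)/(34 − 3) = 16/31 ≈ 0.516.

MAP estimate of p_B = 0.516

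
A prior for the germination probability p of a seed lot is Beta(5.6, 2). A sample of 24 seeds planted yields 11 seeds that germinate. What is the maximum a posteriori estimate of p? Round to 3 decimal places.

Prior: Beta(5.6, 2).
Data: 11 successes in 24 trials. The binomial likelihood contributes p^11(1−p)^13, so the posterior is Beta(5.6+11, 2+13) = Beta(16.6, 15).
For Beta(a, b) with a, b > 1 the mode is (a−1)/(a+b−2) = 15.6/29.6 ≈ 0.527.

p̂_MAP = 0.527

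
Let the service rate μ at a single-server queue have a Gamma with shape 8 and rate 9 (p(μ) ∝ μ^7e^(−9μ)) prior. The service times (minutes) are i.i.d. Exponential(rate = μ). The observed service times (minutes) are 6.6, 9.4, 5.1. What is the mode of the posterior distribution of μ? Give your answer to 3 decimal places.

The Exponential(rate=μ) likelihood is ∝ μ^n e^(−μΣtᵢ). Here n = 3 and Σtᵢ = 6.6 + 9.4 + 5.1 = 21.1.
Posterior ∝ μ^7e^(−9μ) · μ^3e^(−21.1μ) = μ^10e^(−30.1μ), i.e. Gamma(11, 30.1).
Mode = (a−1)/b = 10/30.1 ≈ 0.332.

μ̂_MAP = 0.332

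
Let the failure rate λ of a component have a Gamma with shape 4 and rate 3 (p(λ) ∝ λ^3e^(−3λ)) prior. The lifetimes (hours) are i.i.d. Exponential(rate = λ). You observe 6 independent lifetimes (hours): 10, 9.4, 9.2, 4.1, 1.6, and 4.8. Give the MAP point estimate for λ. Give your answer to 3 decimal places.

λ̂_MAP = 0.214

The Exponential(rate=λ) likelihood is ∝ λ^n e^(−λΣtᵢ). Here n = 6 and Σtᵢ = 10 + 9.4 + 9.2 + 4.1 + 1.6 + 4.8 = 39.1.
Posterior ∝ λ^3e^(−3λ) · λ^6e^(−39.1λ) = λ^9e^(−42.1λ), i.e. Gamma(10, 42.1).
Mode = (a−1)/b = 9/42.1 ≈ 0.214.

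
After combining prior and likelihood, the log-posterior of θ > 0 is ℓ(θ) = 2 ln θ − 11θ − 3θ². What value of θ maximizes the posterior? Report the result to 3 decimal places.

ℓ'(θ) = 2/θ − 11 − 6θ. Setting this to zero and multiplying by θ: 6θ² + 11θ − 2 = 0.
θ = (−11 + √(11² + 4·6·2)) / (2·6) = (−11 + √169) / 12 = (−11 + 13)/12 = 1/6.
ℓ''(θ) = −2/θ² − 6 < 0, confirming a maximum.

θ̂_MAP = 0.167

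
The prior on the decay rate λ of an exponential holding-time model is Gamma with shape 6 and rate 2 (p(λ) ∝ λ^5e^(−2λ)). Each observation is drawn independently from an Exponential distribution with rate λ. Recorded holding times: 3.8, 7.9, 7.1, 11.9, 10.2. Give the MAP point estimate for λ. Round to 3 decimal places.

λ̂_MAP = 0.233

The Exponential(rate=λ) likelihood is ∝ λ^n e^(−λΣtᵢ). Here n = 5 and Σtᵢ = 3.8 + 7.9 + 7.1 + 11.9 + 10.2 = 40.9.
Posterior ∝ λ^5e^(−2λ) · λ^5e^(−40.9λ) = λ^10e^(−42.9λ), i.e. Gamma(11, 42.9).
Mode = (a−1)/b = 10/42.9 ≈ 0.233.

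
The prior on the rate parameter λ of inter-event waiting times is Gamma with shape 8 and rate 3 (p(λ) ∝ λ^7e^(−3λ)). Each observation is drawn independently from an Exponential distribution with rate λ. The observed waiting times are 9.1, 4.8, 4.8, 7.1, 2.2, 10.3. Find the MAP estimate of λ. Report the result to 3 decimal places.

The Exponential(rate=λ) likelihood is ∝ λ^n e^(−λΣtᵢ). Here n = 6 and Σtᵢ = 9.1 + 4.8 + 4.8 + 7.1 + 2.2 + 10.3 = 38.3.
Posterior ∝ λ^7e^(−3λ) · λ^6e^(−38.3λ) = λ^13e^(−41.3λ), i.e. Gamma(14, 41.3).
Mode = (a−1)/b = 13/41.3 ≈ 0.315.

λ̂_MAP = 0.315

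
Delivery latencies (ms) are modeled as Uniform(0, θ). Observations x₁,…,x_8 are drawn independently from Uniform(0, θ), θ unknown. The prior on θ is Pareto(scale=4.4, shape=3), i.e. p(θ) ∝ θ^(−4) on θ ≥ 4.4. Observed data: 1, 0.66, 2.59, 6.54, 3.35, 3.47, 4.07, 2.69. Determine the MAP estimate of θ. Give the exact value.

The Uniform(0, θ) likelihood is θ^(−n) for θ ≥ max(xᵢ), zero otherwise. Here max(xᵢ) = 6.54.
Posterior ∝ θ^(−4) · θ^(−8) = θ^(−12) on θ ≥ max(4.4, 6.54) = 6.54.
This density is strictly decreasing in θ, so the posterior mode lies at the lower boundary of the support.

θ̂_MAP = 6.54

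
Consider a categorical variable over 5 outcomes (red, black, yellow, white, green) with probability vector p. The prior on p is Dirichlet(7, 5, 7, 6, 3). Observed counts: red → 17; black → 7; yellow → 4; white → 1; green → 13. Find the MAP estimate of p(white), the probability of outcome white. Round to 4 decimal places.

The posterior is Dirichlet(αᵢ + nᵢ) = Dirichlet(24, 12, 11, 7, 16).
For a Dirichlet(a₁,…,a_K) with all aᵢ > 1, the mode has j-th component (aⱼ − 1)/(Σaᵢ − K).
Here Σaᵢ = 70 and K = 5, so p(white) = (7 − 1)/(70 − 5) = 6/65 ≈ 0.0923.

MAP estimate of p(white) = 0.0923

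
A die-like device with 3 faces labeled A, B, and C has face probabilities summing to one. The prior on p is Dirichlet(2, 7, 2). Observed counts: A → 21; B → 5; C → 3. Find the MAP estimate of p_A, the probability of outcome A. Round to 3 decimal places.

The posterior is Dirichlet(αᵢ + nᵢ) = Dirichlet(23, 12, 5).
For a Dirichlet(a₁,…,a_K) with all aᵢ > 1, the mode has j-th component (aⱼ − 1)/(Σaᵢ − K).
Here Σaᵢ = 40 and K = 3, so p_A = (23 − 1)/(40 − 3) = 22/37 ≈ 0.595.

MAP estimate of p_A = 0.595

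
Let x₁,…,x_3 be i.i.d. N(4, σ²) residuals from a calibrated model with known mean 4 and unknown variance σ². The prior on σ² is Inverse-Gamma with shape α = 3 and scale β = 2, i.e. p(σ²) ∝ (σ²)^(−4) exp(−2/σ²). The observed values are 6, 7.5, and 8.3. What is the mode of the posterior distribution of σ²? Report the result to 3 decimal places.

Sum of squared deviations about the known mean: SS = (6−4)² + (7.5−4)² + (8.3−4)² = 34.74.
The Normal likelihood contributes (σ²)^(−n/2) exp(−SS/(2σ²)), so the posterior is Inverse-Gamma(α + n/2, β + SS/2) = Inverse-Gamma(4.5, 19.37).
The mode of Inverse-Gamma(a, b) is b/(a+1) = 19.37/5.5 ≈ 3.522.

σ̂²_MAP = 3.522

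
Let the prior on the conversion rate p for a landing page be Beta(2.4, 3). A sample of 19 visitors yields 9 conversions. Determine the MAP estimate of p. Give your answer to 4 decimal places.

Prior: Beta(2.4, 3).
Data: 9 successes in 19 trials. The binomial likelihood contributes p^9(1−p)^10, so the posterior is Beta(2.4+9, 3+10) = Beta(11.4, 13).
For Beta(a, b) with a, b > 1 the mode is (a−1)/(a+b−2) = 10.4/22.4 ≈ 0.4643.

p̂_MAP = 0.4643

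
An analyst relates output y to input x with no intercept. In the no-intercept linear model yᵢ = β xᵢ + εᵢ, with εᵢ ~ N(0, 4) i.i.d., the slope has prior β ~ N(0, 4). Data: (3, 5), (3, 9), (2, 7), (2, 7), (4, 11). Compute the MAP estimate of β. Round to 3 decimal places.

β̂_MAP = 2.651

log p(β | y) = −Σ(yᵢ − βxᵢ)²/(2·4) − β²/(2·4) + const.
Setting the derivative to zero: Σxᵢ(yᵢ − βxᵢ)/4 − β/4 = 0, so β = Σxᵢyᵢ / (Σxᵢ² + σ²/τ²).
Σxᵢyᵢ = 3·5 + 3·9 + 2·7 + 2·7 + 4·11 = 114; Σxᵢ² = 42; σ²/τ² = 1.
β̂_MAP = 114 / (42 + 1) = 114/43 ≈ 2.651.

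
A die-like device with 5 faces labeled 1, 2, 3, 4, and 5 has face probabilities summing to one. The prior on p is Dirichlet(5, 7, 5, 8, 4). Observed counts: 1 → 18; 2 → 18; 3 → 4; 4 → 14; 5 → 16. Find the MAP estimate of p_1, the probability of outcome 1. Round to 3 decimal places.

MAP estimate: 0.234

The posterior is Dirichlet(αᵢ + nᵢ) = Dirichlet(23, 25, 9, 22, 20).
For a Dirichlet(a₁,…,a_K) with all aᵢ > 1, the mode has j-th component (aⱼ − 1)/(Σaᵢ − K).
Here Σaᵢ = 99 and K = 5, so p_1 = (23 − 1)/(99 − 5) = 22/94 ≈ 0.234.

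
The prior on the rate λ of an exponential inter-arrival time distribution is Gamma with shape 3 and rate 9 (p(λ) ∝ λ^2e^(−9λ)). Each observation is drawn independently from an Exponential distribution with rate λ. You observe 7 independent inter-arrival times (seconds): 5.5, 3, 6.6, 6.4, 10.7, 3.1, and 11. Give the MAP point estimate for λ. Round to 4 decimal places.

λ̂_MAP = 0.1627

The Exponential(rate=λ) likelihood is ∝ λ^n e^(−λΣtᵢ). Here n = 7 and Σtᵢ = 5.5 + 3 + 6.6 + 6.4 + 10.7 + 3.1 + 11 = 46.3.
Posterior ∝ λ^2e^(−9λ) · λ^7e^(−46.3λ) = λ^9e^(−55.3λ), i.e. Gamma(10, 55.3).
Mode = (a−1)/b = 9/55.3 ≈ 0.1627.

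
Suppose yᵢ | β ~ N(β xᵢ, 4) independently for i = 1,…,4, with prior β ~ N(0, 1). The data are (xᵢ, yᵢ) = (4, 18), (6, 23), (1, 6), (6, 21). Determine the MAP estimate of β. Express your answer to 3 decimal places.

β̂_MAP = 3.677

log p(β | y) = −Σ(yᵢ − βxᵢ)²/(2·4) − β²/(2·1) + const.
Setting the derivative to zero: Σxᵢ(yᵢ − βxᵢ)/4 − β/1 = 0, so β = Σxᵢyᵢ / (Σxᵢ² + σ²/τ²).
Σxᵢyᵢ = 4·18 + 6·23 + 1·6 + 6·21 = 342; Σxᵢ² = 89; σ²/τ² = 4.
β̂_MAP = 342 / (89 + 4) = 342/93 ≈ 3.677.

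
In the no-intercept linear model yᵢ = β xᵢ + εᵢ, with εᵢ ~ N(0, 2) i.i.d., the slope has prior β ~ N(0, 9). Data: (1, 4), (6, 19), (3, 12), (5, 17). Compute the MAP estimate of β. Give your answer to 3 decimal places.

log p(β | y) = −Σ(yᵢ − βxᵢ)²/(2·2) − β²/(2·9) + const.
Setting the derivative to zero: Σxᵢ(yᵢ − βxᵢ)/2 − β/9 = 0, so β = Σxᵢyᵢ / (Σxᵢ² + σ²/τ²).
Σxᵢyᵢ = 1·4 + 6·19 + 3·12 + 5·17 = 239; Σxᵢ² = 71; σ²/τ² = 2/9.
β̂_MAP = 239 / (71 + 2/9) = 239/(641/9) = 2151/641 ≈ 3.356.

β̂_MAP = 3.356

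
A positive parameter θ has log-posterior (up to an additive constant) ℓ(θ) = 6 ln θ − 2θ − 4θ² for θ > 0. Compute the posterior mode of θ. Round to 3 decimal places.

ℓ'(θ) = 6/θ − 2 − 8θ. Setting this to zero and multiplying by θ: 8θ² + 2θ − 6 = 0.
θ = (−2 + √(2² + 4·8·6)) / (2·8) = (−2 + √196) / 16 = (−2 + 14)/16 = 3/4.
ℓ''(θ) = −6/θ² − 8 < 0, confirming a maximum.

θ̂_MAP = 0.750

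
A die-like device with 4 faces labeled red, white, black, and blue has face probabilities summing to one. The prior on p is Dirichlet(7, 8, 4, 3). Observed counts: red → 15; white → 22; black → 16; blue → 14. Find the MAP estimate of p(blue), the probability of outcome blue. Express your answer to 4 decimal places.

The posterior is Dirichlet(αᵢ + nᵢ) = Dirichlet(22, 30, 20, 17).
For a Dirichlet(a₁,…,a_K) with all aᵢ > 1, the mode has j-th component (aⱼ − 1)/(Σaᵢ − K).
Here Σaᵢ = 89 and K = 4, so p(blue) = (17 − 1)/(89 − 4) = 16/85 ≈ 0.1882.

MAP estimate of p(blue) = 0.1882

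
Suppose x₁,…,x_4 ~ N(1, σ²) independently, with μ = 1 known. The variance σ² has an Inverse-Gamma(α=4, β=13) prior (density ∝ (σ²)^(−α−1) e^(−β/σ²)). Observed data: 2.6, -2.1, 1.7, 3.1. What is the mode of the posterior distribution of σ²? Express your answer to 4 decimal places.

Sum of squared deviations about the known mean: SS = (2.6−1)² + (-2.1−1)² + (1.7−1)² + (3.1−1)² = 17.07.
The Normal likelihood contributes (σ²)^(−n/2) exp(−SS/(2σ²)), so the posterior is Inverse-Gamma(α + n/2, β + SS/2) = Inverse-Gamma(6, 21.535).
The mode of Inverse-Gamma(a, b) is b/(a+1) = 21.535/7 ≈ 3.0764.

σ̂²_MAP = 3.0764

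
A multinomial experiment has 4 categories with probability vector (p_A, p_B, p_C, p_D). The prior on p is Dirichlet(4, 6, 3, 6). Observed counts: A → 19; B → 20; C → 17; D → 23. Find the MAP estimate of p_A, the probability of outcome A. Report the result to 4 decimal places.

MAP estimate of p_A = 0.2340

The posterior is Dirichlet(αᵢ + nᵢ) = Dirichlet(23, 26, 20, 29).
For a Dirichlet(a₁,…,a_K) with all aᵢ > 1, the mode has j-th component (aⱼ − 1)/(Σaᵢ − K).
Here Σaᵢ = 98 and K = 4, so p_A = (23 − 1)/(98 − 4) = 22/94 ≈ 0.2340.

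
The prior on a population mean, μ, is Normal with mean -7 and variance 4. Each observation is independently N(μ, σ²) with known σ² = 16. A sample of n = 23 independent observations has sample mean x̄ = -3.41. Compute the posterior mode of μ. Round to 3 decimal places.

n = 23, x̄ = -3.41.
For a Normal prior and Normal likelihood with known variance, the posterior is Normal; its mode equals its mean, the precision-weighted average.
Prior precision 1/σ₀² = 1/4 = 0.25; data precision n/σ² = 23/16 = 1.4375.
μ̂ = (0.25·(-7) + 1.4375·(-3.41)) / (0.25 + 1.4375) = (-6.651875)/1.6875 = -10643/2700 ≈ -3.942.

μ̂_MAP = -3.942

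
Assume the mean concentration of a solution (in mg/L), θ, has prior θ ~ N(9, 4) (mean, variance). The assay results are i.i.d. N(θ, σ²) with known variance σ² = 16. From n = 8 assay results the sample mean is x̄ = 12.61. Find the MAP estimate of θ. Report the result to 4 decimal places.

n = 8, x̄ = 12.61.
For a Normal prior and Normal likelihood with known variance, the posterior is Normal; its mode equals its mean, the precision-weighted average.
Prior precision 1/σ₀² = 1/4 = 0.25; data precision n/σ² = 8/16 = 0.5.
θ̂ = (0.25·9 + 0.5·12.61) / (0.25 + 0.5) = 8.555/0.75 = 1711/150 ≈ 11.4067.

θ̂_MAP = 11.4067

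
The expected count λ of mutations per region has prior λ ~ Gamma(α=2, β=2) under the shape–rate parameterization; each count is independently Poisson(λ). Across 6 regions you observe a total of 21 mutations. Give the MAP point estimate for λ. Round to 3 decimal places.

Σxᵢ = 21, n = 6.
Posterior ∝ λe^(−2λ) · λ^21e^(−6λ) = λ^22e^(−8λ), i.e. Gamma(shape=23, rate=8).
The mode of a Gamma(a, b) with a ≥ 1 (shape–rate) is (a−1)/b = 22/8 ≈ 2.750.

λ̂_MAP = 2.750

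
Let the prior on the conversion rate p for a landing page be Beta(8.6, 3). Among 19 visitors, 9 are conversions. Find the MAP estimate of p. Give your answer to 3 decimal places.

p̂_MAP = 0.580

Prior: Beta(8.6, 3).
Data: 9 successes in 19 trials. The binomial likelihood contributes p^9(1−p)^10, so the posterior is Beta(8.6+9, 3+10) = Beta(17.6, 13).
For Beta(a, b) with a, b > 1 the mode is (a−1)/(a+b−2) = 16.6/28.6 ≈ 0.580.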